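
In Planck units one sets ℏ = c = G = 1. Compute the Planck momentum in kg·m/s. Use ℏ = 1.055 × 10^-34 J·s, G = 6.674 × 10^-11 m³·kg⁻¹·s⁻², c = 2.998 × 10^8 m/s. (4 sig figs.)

6.527 kg·m/s

p_P = √(ℏc³/G)
  = √(42.60)
  = 6.527 kg·m/s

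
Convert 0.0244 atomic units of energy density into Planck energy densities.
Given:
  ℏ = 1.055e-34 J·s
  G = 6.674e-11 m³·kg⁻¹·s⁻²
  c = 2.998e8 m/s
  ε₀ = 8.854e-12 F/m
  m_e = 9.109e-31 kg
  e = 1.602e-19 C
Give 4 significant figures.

1.543e-102

atomic unit of energy density: u_au = E_h/a₀³ = m_e⁴e¹⁰/((4πε₀)⁵ℏ⁸) = 2.929e13 J/m³
Planck energy density: u_P = c⁷/(ℏG²) = 4.632e113 J/m³
0.0244 × 2.929e13 / 4.632e113 = 1.543e-102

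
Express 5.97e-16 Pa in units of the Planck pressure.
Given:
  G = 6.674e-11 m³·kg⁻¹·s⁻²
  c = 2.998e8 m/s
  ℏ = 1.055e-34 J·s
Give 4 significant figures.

1.289e-129

Planck pressure: p_P = c⁷/(ℏG²) = 4.632e113 Pa.
5.97e-16 / 4.632e113 = 1.289e-129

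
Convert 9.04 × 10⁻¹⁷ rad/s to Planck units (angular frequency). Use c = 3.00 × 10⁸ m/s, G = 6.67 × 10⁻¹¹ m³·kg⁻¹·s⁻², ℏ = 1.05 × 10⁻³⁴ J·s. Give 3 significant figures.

Planck angular frequency: ω_P = √(c⁵/(ℏG)) = 1.86 × 10⁴³ rad/s.
9.04 × 10⁻¹⁷ / 1.86 × 10⁴³ = 4.85 × 10⁻⁶⁰

4.85 × 10⁻⁶⁰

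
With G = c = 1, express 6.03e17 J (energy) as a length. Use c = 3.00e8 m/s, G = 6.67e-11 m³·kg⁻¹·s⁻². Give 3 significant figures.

Energy → length via G/c⁴.
6.03e17 J × (G/c⁴) = 4.97e-27 m

4.97e-27 m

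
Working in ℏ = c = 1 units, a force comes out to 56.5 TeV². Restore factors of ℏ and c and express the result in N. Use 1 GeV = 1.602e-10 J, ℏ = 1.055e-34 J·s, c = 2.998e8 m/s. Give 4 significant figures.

Force is [E]/[L] = [E]²/(ℏc); restore (ℏc)⁻¹.
1 GeV² → 1/(ℏc) × (1 GeV in J)² = 8.114e5 N.
Convert the energy scale: 56.5 TeV² = 5.65e7 GeV².
Result: 5.65e7 × 8.114e5 = 4.584e13 N.

4.584e13 N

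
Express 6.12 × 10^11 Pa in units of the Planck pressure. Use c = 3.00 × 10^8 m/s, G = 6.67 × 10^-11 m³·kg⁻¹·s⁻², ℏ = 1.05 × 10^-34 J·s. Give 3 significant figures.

Planck pressure: p_P = c⁷/(ℏG²) = 4.68 × 10^113 Pa.
6.12 × 10^11 / 4.68 × 10^113 = 1.31 × 10^-102

1.31 × 10^-102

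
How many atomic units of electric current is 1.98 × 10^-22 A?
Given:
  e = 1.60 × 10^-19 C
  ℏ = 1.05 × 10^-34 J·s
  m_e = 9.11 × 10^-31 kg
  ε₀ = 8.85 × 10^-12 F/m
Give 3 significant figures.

atomic unit of electric current: I_au = e E_h/ℏ = m_e e⁵/((4πε₀)²ℏ³) = 6.67 × 10^-3 A.
1.98 × 10^-22 / 6.67 × 10^-3 = 2.97 × 10^-20

2.97 × 10^-20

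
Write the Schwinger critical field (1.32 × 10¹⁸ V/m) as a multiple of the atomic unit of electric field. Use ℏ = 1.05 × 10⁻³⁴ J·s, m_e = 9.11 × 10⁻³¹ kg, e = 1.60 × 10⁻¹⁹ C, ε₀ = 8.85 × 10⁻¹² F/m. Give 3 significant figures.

2.54 × 10⁶

atomic unit of electric field: E_au = E_h/(e a₀) = m_e²e⁵/((4πε₀)³ℏ⁴) = 5.20 × 10¹¹ V/m.
1.32 × 10¹⁸ / 5.20 × 10¹¹ = 2.54 × 10⁶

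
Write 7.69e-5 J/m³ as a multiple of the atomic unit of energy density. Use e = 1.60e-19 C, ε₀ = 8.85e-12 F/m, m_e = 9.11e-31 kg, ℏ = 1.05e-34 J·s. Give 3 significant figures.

2.55e-18

atomic unit of energy density: u_au = E_h/a₀³ = m_e⁴e¹⁰/((4πε₀)⁵ℏ⁸) = 3.01e13 J/m³.
7.69e-5 / 3.01e13 = 2.55e-18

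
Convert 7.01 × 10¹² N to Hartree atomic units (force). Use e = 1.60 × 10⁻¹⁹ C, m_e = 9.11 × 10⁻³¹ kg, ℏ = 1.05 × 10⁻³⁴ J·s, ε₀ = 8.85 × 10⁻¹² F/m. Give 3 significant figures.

8.42 × 10¹⁹

atomic unit of force: F_au = E_h/a₀ = m_e²e⁶/((4πε₀)³ℏ⁴) = 8.33 × 10⁻⁸ N.
7.01 × 10¹² / 8.33 × 10⁻⁸ = 8.42 × 10¹⁹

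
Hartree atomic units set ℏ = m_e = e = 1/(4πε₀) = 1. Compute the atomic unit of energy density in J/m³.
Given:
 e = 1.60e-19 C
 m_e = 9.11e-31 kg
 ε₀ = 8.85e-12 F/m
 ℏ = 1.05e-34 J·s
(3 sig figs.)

3.01e13 J/m³

From ℏ = m_e = e = 1/(4πε₀) = 1 the energy density scale is u_au = E_h/a₀³ = m_e⁴e¹⁰/((4πε₀)⁵ℏ⁸).
E_h = 4.38e-18 J
a₀ = 5.26e-11 m
E_h/a₀³ = 3.01e13 J/m³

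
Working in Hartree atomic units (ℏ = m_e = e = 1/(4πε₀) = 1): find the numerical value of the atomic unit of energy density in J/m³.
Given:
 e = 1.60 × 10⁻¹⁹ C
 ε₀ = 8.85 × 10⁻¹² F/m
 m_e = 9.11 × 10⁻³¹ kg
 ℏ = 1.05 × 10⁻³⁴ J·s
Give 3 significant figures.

3.01 × 10¹³ J/m³

Dimensional analysis gives u_au = E_h/a₀³ = m_e⁴e¹⁰/((4πε₀)⁵ℏ⁸).
E_h = 4.38 × 10⁻¹⁸ J
a₀ = 5.26 × 10⁻¹¹ m
E_h/a₀³ = 3.01 × 10¹³ J/m³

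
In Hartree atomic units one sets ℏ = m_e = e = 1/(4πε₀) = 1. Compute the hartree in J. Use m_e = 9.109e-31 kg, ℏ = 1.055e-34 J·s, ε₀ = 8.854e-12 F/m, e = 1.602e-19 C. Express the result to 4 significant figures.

4.354e-18 J

E_h = m_e e⁴/(4πε₀ℏ)²
  = 6.000e-106 / 1.378e-88
  = 4.354e-18 J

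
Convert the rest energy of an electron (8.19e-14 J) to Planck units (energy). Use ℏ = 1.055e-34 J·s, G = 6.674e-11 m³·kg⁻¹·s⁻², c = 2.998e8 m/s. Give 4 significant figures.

4.186e-23

Planck energy: E_P = √(ℏc⁵/G) = 1.957e9 J.
8.19e-14 / 1.957e9 = 4.186e-23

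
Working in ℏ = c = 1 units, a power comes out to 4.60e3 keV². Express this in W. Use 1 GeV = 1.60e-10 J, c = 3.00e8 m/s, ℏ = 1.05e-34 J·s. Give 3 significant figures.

Power is [E]/[T] = [E]²/ℏ.
1 GeV² → 1/ℏ × (1 GeV in J)² = 2.44e14 W.
Convert the energy scale: 4.60e3 keV² = 4.60e-9 GeV².
Result: 4.60e-9 × 2.44e14 = 1.12e6 W.

1.12e6 W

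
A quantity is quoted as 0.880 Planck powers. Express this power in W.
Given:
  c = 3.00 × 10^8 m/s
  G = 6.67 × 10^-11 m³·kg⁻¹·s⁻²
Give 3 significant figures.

3.21 × 10^52 W

One Planck power: P_P = c⁵/G = 3.64 × 10^52 W.
0.880 × 3.64 × 10^52 W = 3.21 × 10^52 W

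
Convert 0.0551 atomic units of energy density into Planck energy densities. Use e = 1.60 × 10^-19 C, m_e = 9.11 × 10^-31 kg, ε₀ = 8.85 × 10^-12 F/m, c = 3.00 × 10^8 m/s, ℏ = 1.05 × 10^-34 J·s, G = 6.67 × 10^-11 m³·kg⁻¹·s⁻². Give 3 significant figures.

atomic unit of energy density: u_au = E_h/a₀³ = m_e⁴e¹⁰/((4πε₀)⁵ℏ⁸) = 3.01 × 10^13 J/m³
Planck energy density: u_P = c⁷/(ℏG²) = 4.68 × 10^113 J/m³
0.0551 × 3.01 × 10^13 / 4.68 × 10^113 = 3.55 × 10^-102

3.55 × 10^-102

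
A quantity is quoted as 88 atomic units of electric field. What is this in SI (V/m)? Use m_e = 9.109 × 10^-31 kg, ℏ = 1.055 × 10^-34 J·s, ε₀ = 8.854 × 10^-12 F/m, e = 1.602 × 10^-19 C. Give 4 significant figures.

4.515 × 10^13 V/m

One atomic unit of electric field: E_au = E_h/(e a₀) = m_e²e⁵/((4πε₀)³ℏ⁴) = 5.131 × 10^11 V/m.
88 × 5.131 × 10^11 V/m = 4.515 × 10^13 V/m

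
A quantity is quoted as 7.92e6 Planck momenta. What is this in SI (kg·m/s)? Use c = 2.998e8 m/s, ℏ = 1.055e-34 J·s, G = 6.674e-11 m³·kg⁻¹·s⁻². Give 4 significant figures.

5.169e7 kg·m/s

One Planck momentum: p_P = √(ℏc³/G) = 6.527 kg·m/s.
7.92e6 × 6.527 kg·m/s = 5.169e7 kg·m/s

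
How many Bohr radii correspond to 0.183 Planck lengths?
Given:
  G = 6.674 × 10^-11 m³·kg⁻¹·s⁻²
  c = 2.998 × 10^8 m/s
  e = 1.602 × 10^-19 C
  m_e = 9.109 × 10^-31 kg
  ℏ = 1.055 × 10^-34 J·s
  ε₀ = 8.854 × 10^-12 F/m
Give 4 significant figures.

5.584 × 10^-26

Planck length: ℓ_P = √(ℏG/c³) = 1.616 × 10^-35 m
Bohr radius: a₀ = 4πε₀ℏ²/(m_e e²) = 5.297 × 10^-11 m
0.183 × 1.616 × 10^-35 / 5.297 × 10^-11 = 5.584 × 10^-26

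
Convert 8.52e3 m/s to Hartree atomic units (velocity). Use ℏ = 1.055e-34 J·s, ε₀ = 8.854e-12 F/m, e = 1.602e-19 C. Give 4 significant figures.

3.897e-3

atomic unit of velocity: v_au = e²/(4πε₀ℏ) = 2.186e6 m/s.
8.52e3 / 2.186e6 = 3.897e-3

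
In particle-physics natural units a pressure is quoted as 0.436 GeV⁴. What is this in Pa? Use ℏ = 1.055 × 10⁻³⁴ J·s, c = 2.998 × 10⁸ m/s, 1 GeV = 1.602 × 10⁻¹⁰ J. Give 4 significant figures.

Pressure is [E]/[L]³ = [E]⁴/(ℏc)³.
1 GeV⁴ → 1/(ℏc)³ × (1 GeV in J)⁴ = 2.082 × 10³⁷ Pa.
Result: 0.436 × 2.082 × 10³⁷ = 9.076 × 10³⁶ Pa.

9.076 × 10³⁶ Pa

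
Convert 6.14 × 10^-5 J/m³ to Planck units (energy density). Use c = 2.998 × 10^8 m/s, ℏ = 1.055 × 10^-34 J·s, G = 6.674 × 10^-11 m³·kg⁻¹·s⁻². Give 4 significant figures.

1.325 × 10^-118

Planck energy density: u_P = c⁷/(ℏG²) = 4.632 × 10^113 J/m³.
6.14 × 10^-5 / 4.632 × 10^113 = 1.325 × 10^-118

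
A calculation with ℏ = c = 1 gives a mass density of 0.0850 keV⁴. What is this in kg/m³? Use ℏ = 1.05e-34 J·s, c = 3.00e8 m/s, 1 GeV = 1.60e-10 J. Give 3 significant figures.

1.98e-5 kg/m³

Mass density is [E]/(c²[L]³) = [E]⁴/(ℏ³c⁵).
1 GeV⁴ → 1/(ℏ³c⁵) × (1 GeV in J)⁴ = 2.33e20 kg/m³.
Convert the energy scale: 0.0850 keV⁴ = 8.50e-26 GeV⁴.
Result: 8.50e-26 × 2.33e20 = 1.98e-5 kg/m³.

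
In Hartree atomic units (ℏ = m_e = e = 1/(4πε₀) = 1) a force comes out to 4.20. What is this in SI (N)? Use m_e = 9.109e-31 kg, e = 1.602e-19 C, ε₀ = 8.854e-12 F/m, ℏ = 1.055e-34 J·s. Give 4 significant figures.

One atomic unit of force: F_au = E_h/a₀ = m_e²e⁶/((4πε₀)³ℏ⁴) = 8.220e-8 N.
4.20 × 8.220e-8 N = 3.452e-7 N

3.452e-7 N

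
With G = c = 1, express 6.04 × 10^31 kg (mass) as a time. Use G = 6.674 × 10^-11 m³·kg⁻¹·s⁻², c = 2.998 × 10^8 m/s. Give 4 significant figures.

Mass → time via G/c³.
6.04 × 10^31 kg × (G/c³) = 1.496 × 10^-4 s

1.496 × 10^-4 s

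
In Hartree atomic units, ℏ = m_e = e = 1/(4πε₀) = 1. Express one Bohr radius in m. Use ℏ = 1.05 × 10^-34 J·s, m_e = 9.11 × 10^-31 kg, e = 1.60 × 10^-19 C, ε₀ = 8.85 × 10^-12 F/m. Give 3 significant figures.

From ℏ = m_e = e = 1/(4πε₀) = 1 the length scale is a₀ = 4πε₀ℏ²/(m_e e²).
  = 1.23 × 10^-78 / 2.33 × 10^-68
  = 5.26 × 10^-11 m

5.26 × 10^-11 m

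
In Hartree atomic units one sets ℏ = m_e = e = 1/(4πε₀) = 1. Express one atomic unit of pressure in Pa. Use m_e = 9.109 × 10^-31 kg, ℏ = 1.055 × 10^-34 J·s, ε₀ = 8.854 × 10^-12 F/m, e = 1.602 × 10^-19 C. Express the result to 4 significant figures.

2.929 × 10^13 Pa

P_au = E_h/a₀³ = m_e⁴e¹⁰/((4πε₀)⁵ℏ⁸)
E_h = 4.354 × 10^-18 J
a₀ = 5.297 × 10^-11 m
E_h/a₀³ = 2.929 × 10^13 Pa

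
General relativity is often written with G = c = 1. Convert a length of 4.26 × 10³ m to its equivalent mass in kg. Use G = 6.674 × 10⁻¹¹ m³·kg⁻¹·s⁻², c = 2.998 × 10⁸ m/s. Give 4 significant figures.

Length → mass via c²/G.
4.26 × 10³ m × (c²/G) = 5.737 × 10³⁰ kg

5.737 × 10³⁰ kg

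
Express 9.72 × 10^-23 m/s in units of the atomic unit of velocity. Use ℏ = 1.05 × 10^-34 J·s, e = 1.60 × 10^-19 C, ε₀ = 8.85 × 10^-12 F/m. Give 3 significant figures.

atomic unit of velocity: v_au = e²/(4πε₀ℏ) = 2.19 × 10^6 m/s.
9.72 × 10^-23 / 2.19 × 10^6 = 4.43 × 10^-29

4.43 × 10^-29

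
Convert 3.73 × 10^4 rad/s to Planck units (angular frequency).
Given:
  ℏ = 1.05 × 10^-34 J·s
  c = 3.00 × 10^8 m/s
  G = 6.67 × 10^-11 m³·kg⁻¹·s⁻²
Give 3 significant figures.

2.00 × 10^-39

Planck angular frequency: ω_P = √(c⁵/(ℏG)) = 1.86 × 10^43 rad/s.
3.73 × 10^4 / 1.86 × 10^43 = 2.00 × 10^-39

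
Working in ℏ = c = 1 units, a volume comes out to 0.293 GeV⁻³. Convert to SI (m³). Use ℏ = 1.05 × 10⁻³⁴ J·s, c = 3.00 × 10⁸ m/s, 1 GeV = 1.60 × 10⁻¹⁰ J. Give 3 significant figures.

2.24 × 10⁻⁴⁸ m³

Volume is [L]³ = [E]⁻³·(ℏc)³.
1 GeV⁻³ → (ℏc)³ × (1 GeV in J)⁻³ = 7.63 × 10⁻⁴⁸ m³.
Result: 0.293 × 7.63 × 10⁻⁴⁸ = 2.24 × 10⁻⁴⁸ m³.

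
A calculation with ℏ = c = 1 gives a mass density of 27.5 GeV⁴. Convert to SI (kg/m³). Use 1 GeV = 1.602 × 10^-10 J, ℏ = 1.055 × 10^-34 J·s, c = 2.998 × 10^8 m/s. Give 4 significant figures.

6.369 × 10^21 kg/m³

Mass density is [E]/(c²[L]³) = [E]⁴/(ℏ³c⁵).
1 GeV⁴ → 1/(ℏ³c⁵) × (1 GeV in J)⁴ = 2.316 × 10^20 kg/m³.
Result: 27.5 × 2.316 × 10^20 = 6.369 × 10^21 kg/m³.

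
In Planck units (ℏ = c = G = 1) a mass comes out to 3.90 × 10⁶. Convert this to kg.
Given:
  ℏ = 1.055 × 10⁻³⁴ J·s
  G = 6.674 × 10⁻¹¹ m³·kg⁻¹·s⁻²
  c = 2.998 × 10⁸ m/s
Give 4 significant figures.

0.08490 kg

One Planck mass: m_P = √(ℏc/G) = 2.177 × 10⁻⁸ kg.
3.90 × 10⁶ × 2.177 × 10⁻⁸ kg = 0.08490 kg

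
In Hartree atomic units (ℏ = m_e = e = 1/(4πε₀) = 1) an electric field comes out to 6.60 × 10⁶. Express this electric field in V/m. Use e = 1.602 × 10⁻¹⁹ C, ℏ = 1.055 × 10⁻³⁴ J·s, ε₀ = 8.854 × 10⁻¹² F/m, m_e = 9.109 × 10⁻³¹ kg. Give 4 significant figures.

3.386 × 10¹⁸ V/m

One atomic unit of electric field: E_au = E_h/(e a₀) = m_e²e⁵/((4πε₀)³ℏ⁴) = 5.131 × 10¹¹ V/m.
6.60 × 10⁶ × 5.131 × 10¹¹ V/m = 3.386 × 10¹⁸ V/m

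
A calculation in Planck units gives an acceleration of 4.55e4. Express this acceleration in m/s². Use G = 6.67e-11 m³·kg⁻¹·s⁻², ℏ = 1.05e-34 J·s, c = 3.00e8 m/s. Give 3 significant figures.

One Planck acceleration: a_P = √(c⁷/(ℏG)) = 5.59e51 m/s².
4.55e4 × 5.59e51 m/s² = 2.54e56 m/s²

2.54e56 m/s²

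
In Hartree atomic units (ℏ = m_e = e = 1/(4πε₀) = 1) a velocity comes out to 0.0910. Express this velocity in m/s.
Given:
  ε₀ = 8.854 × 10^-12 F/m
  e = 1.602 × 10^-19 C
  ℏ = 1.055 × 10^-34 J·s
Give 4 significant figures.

One atomic unit of velocity: v_au = e²/(4πε₀ℏ) = 2.186 × 10^6 m/s.
0.0910 × 2.186 × 10^6 m/s = 1.990 × 10^5 m/s

1.990 × 10^5 m/s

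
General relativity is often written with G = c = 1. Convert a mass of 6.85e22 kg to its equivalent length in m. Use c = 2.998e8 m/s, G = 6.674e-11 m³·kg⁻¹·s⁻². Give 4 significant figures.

In G = c = 1 units mass has dimensions of length; the conversion factor is G/c².
6.85e22 kg × (G/c²) = 5.086e-5 m

5.086e-5 m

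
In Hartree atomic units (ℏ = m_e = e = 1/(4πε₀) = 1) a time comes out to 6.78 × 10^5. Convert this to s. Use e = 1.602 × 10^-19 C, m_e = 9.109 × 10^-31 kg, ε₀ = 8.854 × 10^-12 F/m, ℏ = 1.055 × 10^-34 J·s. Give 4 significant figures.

One atomic unit of time: τ_au = (4πε₀)²ℏ³/(m_e e⁴) = 2.423 × 10^-17 s.
6.78 × 10^5 × 2.423 × 10^-17 s = 1.643 × 10^-11 s

1.643 × 10^-11 s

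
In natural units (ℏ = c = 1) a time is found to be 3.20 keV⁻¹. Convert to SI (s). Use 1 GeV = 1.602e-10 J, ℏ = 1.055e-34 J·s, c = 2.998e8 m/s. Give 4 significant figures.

A time is [E]⁻¹ in ℏ=c=1; restore one factor of ℏ.
1 GeV⁻¹ → ℏ × (1 GeV in J)⁻¹ = 6.586e-25 s.
Convert the energy scale: 3.20 keV⁻¹ = 3.20e6 GeV⁻¹.
Result: 3.20e6 × 6.586e-25 = 2.107e-18 s.

2.107e-18 s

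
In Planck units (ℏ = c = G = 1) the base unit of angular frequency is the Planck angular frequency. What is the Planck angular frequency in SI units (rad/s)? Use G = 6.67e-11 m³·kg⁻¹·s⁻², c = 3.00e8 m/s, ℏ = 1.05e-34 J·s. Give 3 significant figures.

1.86e43 rad/s

ω_P = √(c⁵/(ℏG))
  = √(3.47e86)
  = 1.86e43 rad/s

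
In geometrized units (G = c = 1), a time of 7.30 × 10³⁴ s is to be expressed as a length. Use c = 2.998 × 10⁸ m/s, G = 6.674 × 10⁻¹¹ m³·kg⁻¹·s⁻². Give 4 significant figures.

2.189 × 10⁴³ m

Time → length via c.
7.30 × 10³⁴ s × (c) = 2.189 × 10⁴³ m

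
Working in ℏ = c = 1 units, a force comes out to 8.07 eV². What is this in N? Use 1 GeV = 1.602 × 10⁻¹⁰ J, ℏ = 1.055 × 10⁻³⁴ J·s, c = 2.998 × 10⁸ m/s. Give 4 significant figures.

Force is [E]/[L] = [E]²/(ℏc); restore (ℏc)⁻¹.
1 GeV² → 1/(ℏc) × (1 GeV in J)² = 8.114 × 10⁵ N.
Convert the energy scale: 8.07 eV² = 8.07 × 10⁻¹⁸ GeV².
Result: 8.07 × 10⁻¹⁸ × 8.114 × 10⁵ = 6.548 × 10⁻¹² N.

6.548 × 10⁻¹² N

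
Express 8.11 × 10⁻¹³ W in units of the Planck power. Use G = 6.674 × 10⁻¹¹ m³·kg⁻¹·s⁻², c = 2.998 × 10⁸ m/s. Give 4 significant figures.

2.235 × 10⁻⁶⁵

Planck power: P_P = c⁵/G = 3.629 × 10⁵² W.
8.11 × 10⁻¹³ / 3.629 × 10⁵² = 2.235 × 10⁻⁶⁵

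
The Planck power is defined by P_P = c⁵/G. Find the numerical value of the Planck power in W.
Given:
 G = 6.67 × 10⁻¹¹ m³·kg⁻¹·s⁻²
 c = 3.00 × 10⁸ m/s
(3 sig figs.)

3.64 × 10⁵² W

P_P = c⁵/G
  = 2.43 × 10⁴² / 6.67 × 10⁻¹¹
  = 3.64 × 10⁵² W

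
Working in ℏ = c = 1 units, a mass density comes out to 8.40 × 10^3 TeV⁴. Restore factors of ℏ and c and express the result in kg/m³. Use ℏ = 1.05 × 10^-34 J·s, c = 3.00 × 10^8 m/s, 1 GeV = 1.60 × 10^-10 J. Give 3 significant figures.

Mass density is [E]/(c²[L]³) = [E]⁴/(ℏ³c⁵).
1 GeV⁴ → 1/(ℏ³c⁵) × (1 GeV in J)⁴ = 2.33 × 10^20 kg/m³.
Convert the energy scale: 8.40 × 10^3 TeV⁴ = 8.40 × 10^15 GeV⁴.
Result: 8.40 × 10^15 × 2.33 × 10^20 = 1.96 × 10^36 kg/m³.

1.96 × 10^36 kg/m³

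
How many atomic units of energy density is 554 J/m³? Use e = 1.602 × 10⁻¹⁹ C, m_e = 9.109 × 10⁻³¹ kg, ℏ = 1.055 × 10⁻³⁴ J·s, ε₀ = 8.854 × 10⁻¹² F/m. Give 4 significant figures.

atomic unit of energy density: u_au = E_h/a₀³ = m_e⁴e¹⁰/((4πε₀)⁵ℏ⁸) = 2.929 × 10¹³ J/m³.
554 / 2.929 × 10¹³ = 1.891 × 10⁻¹¹

1.891 × 10⁻¹¹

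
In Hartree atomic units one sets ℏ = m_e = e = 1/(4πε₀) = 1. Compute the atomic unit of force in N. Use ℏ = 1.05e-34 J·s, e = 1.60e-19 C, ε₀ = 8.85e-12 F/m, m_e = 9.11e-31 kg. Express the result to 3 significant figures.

8.33e-8 N

F_au = E_h/a₀ = m_e²e⁶/((4πε₀)³ℏ⁴)
E_h = 4.38e-18 J
a₀ = 5.26e-11 m
E_h/a₀ = 8.33e-8 N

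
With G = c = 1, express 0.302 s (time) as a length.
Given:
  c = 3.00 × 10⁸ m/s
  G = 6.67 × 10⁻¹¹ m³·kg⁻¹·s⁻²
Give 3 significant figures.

Time → length via c.
0.302 s × (c) = 9.06 × 10⁷ m

9.06 × 10⁷ m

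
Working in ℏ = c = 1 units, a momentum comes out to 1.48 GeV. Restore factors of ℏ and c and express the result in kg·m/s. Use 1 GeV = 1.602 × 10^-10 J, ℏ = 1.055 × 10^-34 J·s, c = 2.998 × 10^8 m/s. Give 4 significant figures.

7.908 × 10^-19 kg·m/s

Momentum is [E]/c; divide by c.
1 GeV → 1/c × (1 GeV in J) = 5.344 × 10^-19 kg·m/s.
Result: 1.48 × 5.344 × 10^-19 = 7.908 × 10^-19 kg·m/s.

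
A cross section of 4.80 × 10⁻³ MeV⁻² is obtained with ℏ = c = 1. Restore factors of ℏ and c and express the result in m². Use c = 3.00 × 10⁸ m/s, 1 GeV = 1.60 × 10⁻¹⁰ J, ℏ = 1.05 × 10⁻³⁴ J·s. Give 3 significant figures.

Area is [L]² = [E]⁻²·(ℏc)²; restore (ℏc)².
1 GeV⁻² → (ℏc)² × (1 GeV in J)⁻² = 3.88 × 10⁻³² m².
Convert the energy scale: 4.80 × 10⁻³ MeV⁻² = 4.80 × 10³ GeV⁻².
Result: 4.80 × 10³ × 3.88 × 10⁻³² = 1.86 × 10⁻²⁸ m².

1.86 × 10⁻²⁸ m²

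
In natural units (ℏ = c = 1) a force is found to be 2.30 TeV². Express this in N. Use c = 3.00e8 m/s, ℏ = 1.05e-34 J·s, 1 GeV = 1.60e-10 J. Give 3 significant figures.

1.87e12 N

Force is [E]/[L] = [E]²/(ℏc); restore (ℏc)⁻¹.
1 GeV² → 1/(ℏc) × (1 GeV in J)² = 8.13e5 N.
Convert the energy scale: 2.30 TeV² = 2.30e6 GeV².
Result: 2.30e6 × 8.13e5 = 1.87e12 N.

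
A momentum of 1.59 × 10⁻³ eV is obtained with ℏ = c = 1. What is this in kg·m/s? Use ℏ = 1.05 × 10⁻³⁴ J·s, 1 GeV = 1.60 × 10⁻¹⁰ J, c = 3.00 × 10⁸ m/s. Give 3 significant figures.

8.48 × 10⁻³¹ kg·m/s

Momentum is [E]/c; divide by c.
1 GeV → 1/c × (1 GeV in J) = 5.33 × 10⁻¹⁹ kg·m/s.
Convert the energy scale: 1.59 × 10⁻³ eV = 1.59 × 10⁻¹² GeV.
Result: 1.59 × 10⁻¹² × 5.33 × 10⁻¹⁹ = 8.48 × 10⁻³¹ kg·m/s.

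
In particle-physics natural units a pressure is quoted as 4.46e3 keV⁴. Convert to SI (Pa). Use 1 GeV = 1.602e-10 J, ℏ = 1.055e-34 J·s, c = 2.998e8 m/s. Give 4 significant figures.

Pressure is [E]/[L]³ = [E]⁴/(ℏc)³.
1 GeV⁴ → 1/(ℏc)³ × (1 GeV in J)⁴ = 2.082e37 Pa.
Convert the energy scale: 4.46e3 keV⁴ = 4.46e-21 GeV⁴.
Result: 4.46e-21 × 2.082e37 = 9.284e16 Pa.

9.284e16 Pa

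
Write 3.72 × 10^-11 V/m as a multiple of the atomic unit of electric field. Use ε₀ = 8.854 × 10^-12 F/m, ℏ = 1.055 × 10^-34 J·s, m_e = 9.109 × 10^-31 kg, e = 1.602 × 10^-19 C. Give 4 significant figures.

7.250 × 10^-23

atomic unit of electric field: E_au = E_h/(e a₀) = m_e²e⁵/((4πε₀)³ℏ⁴) = 5.131 × 10^11 V/m.
3.72 × 10^-11 / 5.131 × 10^11 = 7.250 × 10^-23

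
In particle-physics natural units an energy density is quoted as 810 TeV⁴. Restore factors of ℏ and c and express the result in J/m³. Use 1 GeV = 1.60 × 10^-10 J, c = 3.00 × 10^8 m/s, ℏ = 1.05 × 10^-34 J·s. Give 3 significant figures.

[E]/[L]³ = [E]⁴/(ℏc)³; restore (ℏc)⁻³.
1 GeV⁴ → 1/(ℏc)³ × (1 GeV in J)⁴ = 2.10 × 10^37 J/m³.
Convert the energy scale: 810 TeV⁴ = 8.10 × 10^14 GeV⁴.
Result: 8.10 × 10^14 × 2.10 × 10^37 = 1.70 × 10^52 J/m³.

1.70 × 10^52 J/m³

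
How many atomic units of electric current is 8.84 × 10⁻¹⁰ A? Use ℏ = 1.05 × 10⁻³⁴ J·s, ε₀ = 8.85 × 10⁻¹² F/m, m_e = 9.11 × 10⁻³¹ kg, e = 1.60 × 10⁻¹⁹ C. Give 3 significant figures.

1.32 × 10⁻⁷

atomic unit of electric current: I_au = e E_h/ℏ = m_e e⁵/((4πε₀)²ℏ³) = 6.67 × 10⁻³ A.
8.84 × 10⁻¹⁰ / 6.67 × 10⁻³ = 1.32 × 10⁻⁷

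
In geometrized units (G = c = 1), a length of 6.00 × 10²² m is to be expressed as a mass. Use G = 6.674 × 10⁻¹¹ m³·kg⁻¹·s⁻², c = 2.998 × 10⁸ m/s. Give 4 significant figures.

8.080 × 10⁴⁹ kg

Length → mass via c²/G.
6.00 × 10²² m × (c²/G) = 8.080 × 10⁴⁹ kg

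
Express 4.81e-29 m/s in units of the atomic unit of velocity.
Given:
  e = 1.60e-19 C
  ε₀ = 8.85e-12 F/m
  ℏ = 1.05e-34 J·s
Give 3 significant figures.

2.19e-35

atomic unit of velocity: v_au = e²/(4πε₀ℏ) = 2.19e6 m/s.
4.81e-29 / 2.19e6 = 2.19e-35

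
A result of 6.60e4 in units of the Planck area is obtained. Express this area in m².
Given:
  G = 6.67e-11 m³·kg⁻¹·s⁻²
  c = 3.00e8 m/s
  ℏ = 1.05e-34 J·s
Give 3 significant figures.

1.71e-65 m²

One Planck area: A_P = ℏG/c³ = 2.59e-70 m².
6.60e4 × 2.59e-70 m² = 1.71e-65 m²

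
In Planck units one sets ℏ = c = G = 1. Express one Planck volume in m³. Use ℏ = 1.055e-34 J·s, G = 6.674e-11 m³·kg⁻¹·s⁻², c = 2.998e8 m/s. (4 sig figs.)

4.224e-105 m³

V_P = (ℏG/c³)^(3/2)
  = √(1.784e-209)
  = 4.224e-105 m³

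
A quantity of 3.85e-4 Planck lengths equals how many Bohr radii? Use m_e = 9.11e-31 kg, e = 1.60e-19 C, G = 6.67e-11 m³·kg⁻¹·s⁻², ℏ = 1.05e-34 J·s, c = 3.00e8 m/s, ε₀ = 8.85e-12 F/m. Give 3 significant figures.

Planck length: ℓ_P = √(ℏG/c³) = 1.61e-35 m
Bohr radius: a₀ = 4πε₀ℏ²/(m_e e²) = 5.26e-11 m
3.85e-4 × 1.61e-35 / 5.26e-11 = 1.18e-28

1.18e-28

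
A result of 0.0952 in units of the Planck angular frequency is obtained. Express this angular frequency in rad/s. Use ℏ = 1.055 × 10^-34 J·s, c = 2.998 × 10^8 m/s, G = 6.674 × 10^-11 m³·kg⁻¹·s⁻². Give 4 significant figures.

One Planck angular frequency: ω_P = √(c⁵/(ℏG)) = 1.855 × 10^43 rad/s.
0.0952 × 1.855 × 10^43 rad/s = 1.766 × 10^42 rad/s

1.766 × 10^42 rad/s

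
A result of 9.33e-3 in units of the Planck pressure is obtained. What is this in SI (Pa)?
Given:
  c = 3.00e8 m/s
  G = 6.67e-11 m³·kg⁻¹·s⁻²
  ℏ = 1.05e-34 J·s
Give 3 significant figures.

One Planck pressure: p_P = c⁷/(ℏG²) = 4.68e113 Pa.
9.33e-3 × 4.68e113 Pa = 4.37e111 Pa

4.37e111 Pa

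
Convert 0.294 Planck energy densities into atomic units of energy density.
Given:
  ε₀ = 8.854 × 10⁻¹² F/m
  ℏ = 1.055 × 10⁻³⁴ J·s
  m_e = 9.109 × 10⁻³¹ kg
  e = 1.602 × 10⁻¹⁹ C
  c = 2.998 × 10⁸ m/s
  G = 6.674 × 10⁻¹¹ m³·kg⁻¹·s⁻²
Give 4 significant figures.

4.649 × 10⁹⁹

Planck energy density: u_P = c⁷/(ℏG²) = 4.632 × 10¹¹³ J/m³
atomic unit of energy density: u_au = E_h/a₀³ = m_e⁴e¹⁰/((4πε₀)⁵ℏ⁸) = 2.929 × 10¹³ J/m³
0.294 × 4.632 × 10¹¹³ / 2.929 × 10¹³ = 4.649 × 10⁹⁹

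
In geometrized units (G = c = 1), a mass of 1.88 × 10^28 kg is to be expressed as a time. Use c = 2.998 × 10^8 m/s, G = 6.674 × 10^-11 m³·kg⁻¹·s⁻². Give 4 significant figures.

4.656 × 10^-8 s

Mass → time via G/c³.
1.88 × 10^28 kg × (G/c³) = 4.656 × 10^-8 s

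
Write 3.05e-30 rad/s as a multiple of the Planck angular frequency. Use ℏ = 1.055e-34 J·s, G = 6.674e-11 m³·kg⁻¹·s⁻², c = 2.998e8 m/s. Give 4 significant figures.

Planck angular frequency: ω_P = √(c⁵/(ℏG)) = 1.855e43 rad/s.
3.05e-30 / 1.855e43 = 1.645e-73

1.645e-73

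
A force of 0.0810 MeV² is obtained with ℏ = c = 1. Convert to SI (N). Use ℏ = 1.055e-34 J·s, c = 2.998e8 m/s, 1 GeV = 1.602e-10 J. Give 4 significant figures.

Force is [E]/[L] = [E]²/(ℏc); restore (ℏc)⁻¹.
1 GeV² → 1/(ℏc) × (1 GeV in J)² = 8.114e5 N.
Convert the energy scale: 0.0810 MeV² = 8.10e-8 GeV².
Result: 8.10e-8 × 8.114e5 = 0.06572 N.

0.06572 N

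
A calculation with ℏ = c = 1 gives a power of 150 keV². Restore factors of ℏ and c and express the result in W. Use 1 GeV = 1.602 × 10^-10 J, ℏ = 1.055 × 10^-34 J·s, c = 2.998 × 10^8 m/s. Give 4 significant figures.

3.649 × 10^4 W

Power is [E]/[T] = [E]²/ℏ.
1 GeV² → 1/ℏ × (1 GeV in J)² = 2.433 × 10^14 W.
Convert the energy scale: 150 keV² = 1.50 × 10^-10 GeV².
Result: 1.50 × 10^-10 × 2.433 × 10^14 = 3.649 × 10^4 W.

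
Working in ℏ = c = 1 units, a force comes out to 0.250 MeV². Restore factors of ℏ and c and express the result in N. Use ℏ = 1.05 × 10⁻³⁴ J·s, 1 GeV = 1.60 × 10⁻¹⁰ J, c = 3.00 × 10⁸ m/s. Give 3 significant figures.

Force is [E]/[L] = [E]²/(ℏc); restore (ℏc)⁻¹.
1 GeV² → 1/(ℏc) × (1 GeV in J)² = 8.13 × 10⁵ N.
Convert the energy scale: 0.250 MeV² = 2.50 × 10⁻⁷ GeV².
Result: 2.50 × 10⁻⁷ × 8.13 × 10⁵ = 0.203 N.

0.203 N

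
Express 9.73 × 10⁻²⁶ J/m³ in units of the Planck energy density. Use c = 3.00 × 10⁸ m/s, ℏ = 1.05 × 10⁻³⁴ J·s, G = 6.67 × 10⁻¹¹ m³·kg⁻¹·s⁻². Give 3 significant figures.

Planck energy density: u_P = c⁷/(ℏG²) = 4.68 × 10¹¹³ J/m³.
9.73 × 10⁻²⁶ / 4.68 × 10¹¹³ = 2.08 × 10⁻¹³⁹

2.08 × 10⁻¹³⁹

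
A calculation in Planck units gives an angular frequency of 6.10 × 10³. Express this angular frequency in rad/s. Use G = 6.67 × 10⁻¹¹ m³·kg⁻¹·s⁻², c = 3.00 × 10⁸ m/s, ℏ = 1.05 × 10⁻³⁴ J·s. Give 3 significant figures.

1.14 × 10⁴⁷ rad/s

One Planck angular frequency: ω_P = √(c⁵/(ℏG)) = 1.86 × 10⁴³ rad/s.
6.10 × 10³ × 1.86 × 10⁴³ rad/s = 1.14 × 10⁴⁷ rad/s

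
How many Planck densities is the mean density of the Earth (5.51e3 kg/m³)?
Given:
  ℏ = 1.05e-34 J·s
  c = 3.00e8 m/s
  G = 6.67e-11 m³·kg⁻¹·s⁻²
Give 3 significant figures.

1.06e-93

Planck density: ρ_P = c⁵/(ℏG²) = 5.20e96 kg/m³.
5.51e3 / 5.20e96 = 1.06e-93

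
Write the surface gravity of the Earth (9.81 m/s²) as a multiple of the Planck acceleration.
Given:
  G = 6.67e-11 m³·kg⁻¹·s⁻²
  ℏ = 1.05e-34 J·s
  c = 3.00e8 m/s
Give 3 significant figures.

Planck acceleration: a_P = √(c⁷/(ℏG)) = 5.59e51 m/s².
9.81 / 5.59e51 = 1.76e-51

1.76e-51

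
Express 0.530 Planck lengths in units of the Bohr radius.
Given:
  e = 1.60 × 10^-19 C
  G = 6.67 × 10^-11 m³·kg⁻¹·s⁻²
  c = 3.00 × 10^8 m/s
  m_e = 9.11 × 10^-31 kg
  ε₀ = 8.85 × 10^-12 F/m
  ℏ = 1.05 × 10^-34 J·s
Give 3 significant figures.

1.62 × 10^-25

Planck length: ℓ_P = √(ℏG/c³) = 1.61 × 10^-35 m
Bohr radius: a₀ = 4πε₀ℏ²/(m_e e²) = 5.26 × 10^-11 m
0.530 × 1.61 × 10^-35 / 5.26 × 10^-11 = 1.62 × 10^-25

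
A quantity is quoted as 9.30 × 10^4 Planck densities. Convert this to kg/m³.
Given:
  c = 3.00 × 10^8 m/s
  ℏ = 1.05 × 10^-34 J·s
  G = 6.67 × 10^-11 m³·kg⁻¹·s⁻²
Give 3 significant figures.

4.84 × 10^101 kg/m³

One Planck density: ρ_P = c⁵/(ℏG²) = 5.20 × 10^96 kg/m³.
9.30 × 10^4 × 5.20 × 10^96 kg/m³ = 4.84 × 10^101 kg/m³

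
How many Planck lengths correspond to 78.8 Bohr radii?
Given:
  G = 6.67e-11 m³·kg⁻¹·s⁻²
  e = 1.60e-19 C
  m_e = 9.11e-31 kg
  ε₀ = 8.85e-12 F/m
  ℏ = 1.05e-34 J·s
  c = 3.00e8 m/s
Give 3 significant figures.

Bohr radius: a₀ = 4πε₀ℏ²/(m_e e²) = 5.26e-11 m
Planck length: ℓ_P = √(ℏG/c³) = 1.61e-35 m
78.8 × 5.26e-11 / 1.61e-35 = 2.57e26

2.57e26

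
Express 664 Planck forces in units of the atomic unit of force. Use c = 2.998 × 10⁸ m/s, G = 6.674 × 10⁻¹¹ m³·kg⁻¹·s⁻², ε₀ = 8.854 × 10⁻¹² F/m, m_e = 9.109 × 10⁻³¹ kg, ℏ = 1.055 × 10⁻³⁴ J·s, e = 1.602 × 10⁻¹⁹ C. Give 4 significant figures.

9.778 × 10⁵³

Planck force: F_P = c⁴/G = 1.210 × 10⁴⁴ N
atomic unit of force: F_au = E_h/a₀ = m_e²e⁶/((4πε₀)³ℏ⁴) = 8.220 × 10⁻⁸ N
664 × 1.210 × 10⁴⁴ / 8.220 × 10⁻⁸ = 9.778 × 10⁵³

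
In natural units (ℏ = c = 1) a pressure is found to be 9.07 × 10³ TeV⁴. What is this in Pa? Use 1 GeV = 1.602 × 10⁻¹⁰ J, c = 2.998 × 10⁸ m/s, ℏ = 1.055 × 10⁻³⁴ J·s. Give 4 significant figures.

1.888 × 10⁵³ Pa

Pressure is [E]/[L]³ = [E]⁴/(ℏc)³.
1 GeV⁴ → 1/(ℏc)³ × (1 GeV in J)⁴ = 2.082 × 10³⁷ Pa.
Convert the energy scale: 9.07 × 10³ TeV⁴ = 9.07 × 10¹⁵ GeV⁴.
Result: 9.07 × 10¹⁵ × 2.082 × 10³⁷ = 1.888 × 10⁵³ Pa.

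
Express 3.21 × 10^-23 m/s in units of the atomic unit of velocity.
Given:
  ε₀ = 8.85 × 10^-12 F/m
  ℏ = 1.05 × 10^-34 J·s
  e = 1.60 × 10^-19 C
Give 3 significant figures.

1.46 × 10^-29

atomic unit of velocity: v_au = e²/(4πε₀ℏ) = 2.19 × 10^6 m/s.
3.21 × 10^-23 / 2.19 × 10^6 = 1.46 × 10^-29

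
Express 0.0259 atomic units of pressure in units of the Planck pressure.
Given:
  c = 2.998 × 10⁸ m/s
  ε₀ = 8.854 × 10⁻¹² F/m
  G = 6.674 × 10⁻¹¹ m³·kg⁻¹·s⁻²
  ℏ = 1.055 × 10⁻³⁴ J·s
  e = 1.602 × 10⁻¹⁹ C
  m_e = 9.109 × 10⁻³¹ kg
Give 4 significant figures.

atomic unit of pressure: P_au = E_h/a₀³ = m_e⁴e¹⁰/((4πε₀)⁵ℏ⁸) = 2.929 × 10¹³ Pa
Planck pressure: p_P = c⁷/(ℏG²) = 4.632 × 10¹¹³ Pa
0.0259 × 2.929 × 10¹³ / 4.632 × 10¹¹³ = 1.638 × 10⁻¹⁰²

1.638 × 10⁻¹⁰²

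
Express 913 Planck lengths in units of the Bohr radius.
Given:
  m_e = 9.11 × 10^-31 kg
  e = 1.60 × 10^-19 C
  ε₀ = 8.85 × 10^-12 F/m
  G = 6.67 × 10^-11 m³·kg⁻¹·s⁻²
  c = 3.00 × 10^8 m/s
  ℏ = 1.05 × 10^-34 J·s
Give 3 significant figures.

Planck length: ℓ_P = √(ℏG/c³) = 1.61 × 10^-35 m
Bohr radius: a₀ = 4πε₀ℏ²/(m_e e²) = 5.26 × 10^-11 m
913 × 1.61 × 10^-35 / 5.26 × 10^-11 = 2.80 × 10^-22

2.80 × 10^-22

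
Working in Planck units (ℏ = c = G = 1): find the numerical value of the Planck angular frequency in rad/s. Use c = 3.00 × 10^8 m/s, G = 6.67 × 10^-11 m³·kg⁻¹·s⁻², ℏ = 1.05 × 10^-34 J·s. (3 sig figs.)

1.86 × 10^43 rad/s

From ℏ = c = G = 1 the angular frequency scale is ω_P = √(c⁵/(ℏG)).
  = √(3.47 × 10^86)
  = 1.86 × 10^43 rad/s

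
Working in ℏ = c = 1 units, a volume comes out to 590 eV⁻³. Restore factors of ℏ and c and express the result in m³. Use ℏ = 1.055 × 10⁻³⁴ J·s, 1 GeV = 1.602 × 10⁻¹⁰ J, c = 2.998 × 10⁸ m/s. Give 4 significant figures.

4.541 × 10⁻¹⁸ m³

Volume is [L]³ = [E]⁻³·(ℏc)³.
1 GeV⁻³ → (ℏc)³ × (1 GeV in J)⁻³ = 7.696 × 10⁻⁴⁸ m³.
Convert the energy scale: 590 eV⁻³ = 5.90 × 10²⁹ GeV⁻³.
Result: 5.90 × 10²⁹ × 7.696 × 10⁻⁴⁸ = 4.541 × 10⁻¹⁸ m³.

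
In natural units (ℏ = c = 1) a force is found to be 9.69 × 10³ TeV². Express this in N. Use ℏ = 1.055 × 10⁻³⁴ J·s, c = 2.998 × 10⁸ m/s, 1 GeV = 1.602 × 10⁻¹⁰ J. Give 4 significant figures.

Force is [E]/[L] = [E]²/(ℏc); restore (ℏc)⁻¹.
1 GeV² → 1/(ℏc) × (1 GeV in J)² = 8.114 × 10⁵ N.
Convert the energy scale: 9.69 × 10³ TeV² = 9.69 × 10⁹ GeV².
Result: 9.69 × 10⁹ × 8.114 × 10⁵ = 7.863 × 10¹⁵ N.

7.863 × 10¹⁵ N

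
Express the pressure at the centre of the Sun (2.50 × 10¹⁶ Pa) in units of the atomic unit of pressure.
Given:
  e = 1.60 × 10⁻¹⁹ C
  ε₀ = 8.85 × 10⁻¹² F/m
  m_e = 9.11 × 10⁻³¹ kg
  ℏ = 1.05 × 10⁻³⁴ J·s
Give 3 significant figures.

atomic unit of pressure: P_au = E_h/a₀³ = m_e⁴e¹⁰/((4πε₀)⁵ℏ⁸) = 3.01 × 10¹³ Pa.
2.50 × 10¹⁶ / 3.01 × 10¹³ = 830

830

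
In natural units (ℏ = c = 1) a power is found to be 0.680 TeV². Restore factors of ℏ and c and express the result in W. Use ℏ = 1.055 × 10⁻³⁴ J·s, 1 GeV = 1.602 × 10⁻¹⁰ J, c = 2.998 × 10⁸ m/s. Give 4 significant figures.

Power is [E]/[T] = [E]²/ℏ.
1 GeV² → 1/ℏ × (1 GeV in J)² = 2.433 × 10¹⁴ W.
Convert the energy scale: 0.680 TeV² = 6.80 × 10⁵ GeV².
Result: 6.80 × 10⁵ × 2.433 × 10¹⁴ = 1.654 × 10²⁰ W.

1.654 × 10²⁰ W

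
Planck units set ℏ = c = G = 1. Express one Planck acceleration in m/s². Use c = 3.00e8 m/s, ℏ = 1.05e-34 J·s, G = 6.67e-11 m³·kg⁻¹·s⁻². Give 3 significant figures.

From ℏ = c = G = 1 the acceleration scale is a_P = √(c⁷/(ℏG)).
  = √(3.12e103)
  = 5.59e51 m/s²

5.59e51 m/s²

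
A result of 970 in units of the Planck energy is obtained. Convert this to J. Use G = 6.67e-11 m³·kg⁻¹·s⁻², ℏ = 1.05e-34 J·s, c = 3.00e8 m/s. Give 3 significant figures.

One Planck energy: E_P = √(ℏc⁵/G) = 1.96e9 J.
970 × 1.96e9 J = 1.90e12 J

1.90e12 J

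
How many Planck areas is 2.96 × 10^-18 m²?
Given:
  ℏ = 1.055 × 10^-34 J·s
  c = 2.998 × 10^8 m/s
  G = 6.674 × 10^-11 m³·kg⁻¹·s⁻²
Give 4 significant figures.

Planck area: A_P = ℏG/c³ = 2.613 × 10^-70 m².
2.96 × 10^-18 / 2.613 × 10^-70 = 1.133 × 10^52

1.133 × 10^52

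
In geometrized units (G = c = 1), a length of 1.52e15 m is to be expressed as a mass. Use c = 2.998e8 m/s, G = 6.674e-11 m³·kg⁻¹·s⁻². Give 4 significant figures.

Length → mass via c²/G.
1.52e15 m × (c²/G) = 2.047e42 kg

2.047e42 kg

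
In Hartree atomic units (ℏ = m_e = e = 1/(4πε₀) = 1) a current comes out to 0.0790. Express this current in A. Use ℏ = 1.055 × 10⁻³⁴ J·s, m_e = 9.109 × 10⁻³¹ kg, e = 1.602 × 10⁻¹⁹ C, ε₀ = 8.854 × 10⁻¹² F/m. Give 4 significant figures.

One atomic unit of electric current: I_au = e E_h/ℏ = m_e e⁵/((4πε₀)²ℏ³) = 6.612 × 10⁻³ A.
0.0790 × 6.612 × 10⁻³ A = 5.223 × 10⁻⁴ A

5.223 × 10⁻⁴ A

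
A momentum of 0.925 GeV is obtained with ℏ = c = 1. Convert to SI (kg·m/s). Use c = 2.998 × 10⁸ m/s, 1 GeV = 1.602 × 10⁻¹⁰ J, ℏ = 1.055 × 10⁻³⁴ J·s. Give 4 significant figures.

Momentum is [E]/c; divide by c.
1 GeV → 1/c × (1 GeV in J) = 5.344 × 10⁻¹⁹ kg·m/s.
Result: 0.925 × 5.344 × 10⁻¹⁹ = 4.943 × 10⁻¹⁹ kg·m/s.

4.943 × 10⁻¹⁹ kg·m/s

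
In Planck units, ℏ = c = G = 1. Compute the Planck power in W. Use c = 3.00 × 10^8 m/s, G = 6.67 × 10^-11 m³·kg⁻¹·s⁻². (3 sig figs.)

The unique combination of the constants set to 1 with dimensions of power is P_P = c⁵/G.
  = 2.43 × 10^42 / 6.67 × 10^-11
  = 3.64 × 10^52 W

3.64 × 10^52 W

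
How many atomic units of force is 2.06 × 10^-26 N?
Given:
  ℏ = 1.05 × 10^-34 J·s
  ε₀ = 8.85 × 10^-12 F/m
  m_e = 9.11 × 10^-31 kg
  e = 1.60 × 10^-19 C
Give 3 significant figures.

2.47 × 10^-19

atomic unit of force: F_au = E_h/a₀ = m_e²e⁶/((4πε₀)³ℏ⁴) = 8.33 × 10^-8 N.
2.06 × 10^-26 / 8.33 × 10^-8 = 2.47 × 10^-19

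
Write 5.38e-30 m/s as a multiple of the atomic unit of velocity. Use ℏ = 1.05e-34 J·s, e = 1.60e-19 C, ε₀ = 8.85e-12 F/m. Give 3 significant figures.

atomic unit of velocity: v_au = e²/(4πε₀ℏ) = 2.19e6 m/s.
5.38e-30 / 2.19e6 = 2.45e-36

2.45e-36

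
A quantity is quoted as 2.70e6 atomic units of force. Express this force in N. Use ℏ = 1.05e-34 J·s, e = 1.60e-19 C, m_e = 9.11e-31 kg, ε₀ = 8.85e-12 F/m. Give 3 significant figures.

One atomic unit of force: F_au = E_h/a₀ = m_e²e⁶/((4πε₀)³ℏ⁴) = 8.33e-8 N.
2.70e6 × 8.33e-8 N = 0.225 N

0.225 N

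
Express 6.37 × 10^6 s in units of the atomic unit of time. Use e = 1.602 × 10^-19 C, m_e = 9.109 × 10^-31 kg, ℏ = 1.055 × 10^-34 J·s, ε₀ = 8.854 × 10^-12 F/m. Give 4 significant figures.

2.629 × 10^23

atomic unit of time: τ_au = (4πε₀)²ℏ³/(m_e e⁴) = 2.423 × 10^-17 s.
6.37 × 10^6 / 2.423 × 10^-17 = 2.629 × 10^23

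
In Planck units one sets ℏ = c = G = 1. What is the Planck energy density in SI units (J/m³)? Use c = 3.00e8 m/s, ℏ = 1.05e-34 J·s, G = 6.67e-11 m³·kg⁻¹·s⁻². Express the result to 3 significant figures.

u_P = c⁷/(ℏG²)
  = 2.19e59 / 4.67e-55
  = 4.68e113 J/m³

4.68e113 J/m³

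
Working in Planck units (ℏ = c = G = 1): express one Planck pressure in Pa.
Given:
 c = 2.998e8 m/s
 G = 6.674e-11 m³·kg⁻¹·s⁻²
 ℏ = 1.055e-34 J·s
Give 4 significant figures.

From ℏ = c = G = 1 the pressure scale is p_P = c⁷/(ℏG²).
  = 2.177e59 / 4.699e-55
  = 4.632e113 Pa

4.632e113 Pa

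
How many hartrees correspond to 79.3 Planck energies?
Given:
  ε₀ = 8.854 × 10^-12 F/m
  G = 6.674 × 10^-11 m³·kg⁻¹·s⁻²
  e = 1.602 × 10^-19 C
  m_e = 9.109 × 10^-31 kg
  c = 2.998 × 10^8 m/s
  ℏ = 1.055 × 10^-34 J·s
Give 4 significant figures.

Planck energy: E_P = √(ℏc⁵/G) = 1.957 × 10^9 J
hartree: E_h = m_e e⁴/(4πε₀ℏ)² = 4.354 × 10^-18 J
79.3 × 1.957 × 10^9 / 4.354 × 10^-18 = 3.563 × 10^28

3.563 × 10^28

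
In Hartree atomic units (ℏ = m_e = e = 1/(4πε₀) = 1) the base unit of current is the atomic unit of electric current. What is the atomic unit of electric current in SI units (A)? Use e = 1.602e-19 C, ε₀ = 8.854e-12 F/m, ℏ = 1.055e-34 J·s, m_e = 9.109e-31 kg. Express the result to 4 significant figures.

6.612e-3 A

I_au = e E_h/ℏ = m_e e⁵/((4πε₀)²ℏ³)
E_h = 4.354e-18 J
e·E_h/ℏ = 6.612e-3 A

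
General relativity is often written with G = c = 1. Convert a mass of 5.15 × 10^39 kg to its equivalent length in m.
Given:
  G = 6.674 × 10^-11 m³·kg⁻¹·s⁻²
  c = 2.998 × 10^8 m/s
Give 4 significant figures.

In G = c = 1 units mass has dimensions of length; the conversion factor is G/c².
5.15 × 10^39 kg × (G/c²) = 3.824 × 10^12 m

3.824 × 10^12 m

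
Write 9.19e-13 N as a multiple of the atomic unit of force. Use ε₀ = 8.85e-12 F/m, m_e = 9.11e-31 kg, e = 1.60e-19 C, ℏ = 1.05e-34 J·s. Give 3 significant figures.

atomic unit of force: F_au = E_h/a₀ = m_e²e⁶/((4πε₀)³ℏ⁴) = 8.33e-8 N.
9.19e-13 / 8.33e-8 = 1.10e-5

1.10e-5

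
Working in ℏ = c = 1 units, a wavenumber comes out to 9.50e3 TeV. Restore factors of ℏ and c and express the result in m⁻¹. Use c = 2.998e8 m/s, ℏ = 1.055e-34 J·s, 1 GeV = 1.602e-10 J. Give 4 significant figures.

4.812e22 m⁻¹

Inverse length is [E]/(ℏc).
1 GeV → 1/(ℏc) × (1 GeV in J) = 5.065e15 m⁻¹.
Convert the energy scale: 9.50e3 TeV = 9.50e6 GeV.
Result: 9.50e6 × 5.065e15 = 4.812e22 m⁻¹.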